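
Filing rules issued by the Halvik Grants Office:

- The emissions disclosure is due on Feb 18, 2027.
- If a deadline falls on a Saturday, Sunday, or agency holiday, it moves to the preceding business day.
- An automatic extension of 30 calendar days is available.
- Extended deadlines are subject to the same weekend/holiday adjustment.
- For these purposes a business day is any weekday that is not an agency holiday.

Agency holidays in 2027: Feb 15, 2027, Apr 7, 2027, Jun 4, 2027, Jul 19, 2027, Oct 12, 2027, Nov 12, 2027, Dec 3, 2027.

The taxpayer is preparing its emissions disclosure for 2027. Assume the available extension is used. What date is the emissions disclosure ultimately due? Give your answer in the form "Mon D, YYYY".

Mar 19, 2027

The statutory due date is Feb 18, 2027.
Feb 18, 2027 (Thursday) is already a business day.
With the 30-day extension, Feb 18, 2027 becomes Mar 20, 2027.
Mar 20, 2027 is a Saturday, so it moves to the preceding business day, Mar 19, 2027 (Friday).
Final deadline: Mar 19, 2027.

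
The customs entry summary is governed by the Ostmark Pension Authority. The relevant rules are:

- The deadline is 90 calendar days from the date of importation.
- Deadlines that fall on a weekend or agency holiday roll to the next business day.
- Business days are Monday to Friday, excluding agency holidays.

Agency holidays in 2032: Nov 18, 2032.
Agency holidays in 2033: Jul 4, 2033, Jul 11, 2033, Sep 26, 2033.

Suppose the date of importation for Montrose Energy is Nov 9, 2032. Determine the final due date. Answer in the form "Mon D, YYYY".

Feb 7, 2033

Adding 90 calendar days to Nov 9, 2032 gives Feb 7, 2033.
Feb 7, 2033 is a Monday and not a listed holiday, so it stands.
The final due date is Feb 7, 2033.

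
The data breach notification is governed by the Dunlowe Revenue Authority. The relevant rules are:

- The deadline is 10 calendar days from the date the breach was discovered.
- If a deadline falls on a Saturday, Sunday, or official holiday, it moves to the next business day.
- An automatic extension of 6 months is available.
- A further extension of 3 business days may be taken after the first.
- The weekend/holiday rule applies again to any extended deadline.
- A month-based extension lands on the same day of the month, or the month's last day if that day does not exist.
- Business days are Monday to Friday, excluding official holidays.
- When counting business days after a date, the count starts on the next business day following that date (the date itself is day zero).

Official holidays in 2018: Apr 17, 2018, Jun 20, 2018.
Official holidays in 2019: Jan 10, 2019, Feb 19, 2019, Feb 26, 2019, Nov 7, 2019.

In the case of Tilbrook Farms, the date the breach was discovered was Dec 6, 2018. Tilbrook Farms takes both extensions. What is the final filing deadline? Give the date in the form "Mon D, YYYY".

Jun 20, 2019

From Dec 6, 2018, 10 calendar days later is Dec 16, 2018.
Dec 16, 2018 is a Sunday, so it moves to the next business day, Dec 17, 2018 (Monday).
Applying the 6 months extension: 6 months after Dec 17, 2018 is Jun 17, 2019.
Jun 17, 2019 (Monday) is already a business day.
Counting 3 further business days from Jun 17, 2019 reaches Jun 20, 2019.
Jun 20, 2019 (Thursday) is already a business day.
The final due date is Jun 20, 2019.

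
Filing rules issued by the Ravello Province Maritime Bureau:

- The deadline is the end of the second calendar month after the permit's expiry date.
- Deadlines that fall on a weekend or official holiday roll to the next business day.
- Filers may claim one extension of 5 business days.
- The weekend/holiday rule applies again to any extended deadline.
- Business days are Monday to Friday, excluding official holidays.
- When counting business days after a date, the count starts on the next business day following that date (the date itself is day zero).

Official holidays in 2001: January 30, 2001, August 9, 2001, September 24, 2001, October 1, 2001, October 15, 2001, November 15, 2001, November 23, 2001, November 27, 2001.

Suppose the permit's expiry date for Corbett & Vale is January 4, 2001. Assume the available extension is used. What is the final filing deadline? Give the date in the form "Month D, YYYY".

April 9, 2001

2 months after January 4, 2001 is March 2001; that month ends on March 31, 2001.
March 31, 2001 falls on a Saturday. Rolling to the next business day gives April 2, 2001, a Monday.
Applying the 5-business-day extension: 5 business days after April 2, 2001 is April 9, 2001.
April 9, 2001 (Monday) is already a business day.
So the filing is due April 9, 2001.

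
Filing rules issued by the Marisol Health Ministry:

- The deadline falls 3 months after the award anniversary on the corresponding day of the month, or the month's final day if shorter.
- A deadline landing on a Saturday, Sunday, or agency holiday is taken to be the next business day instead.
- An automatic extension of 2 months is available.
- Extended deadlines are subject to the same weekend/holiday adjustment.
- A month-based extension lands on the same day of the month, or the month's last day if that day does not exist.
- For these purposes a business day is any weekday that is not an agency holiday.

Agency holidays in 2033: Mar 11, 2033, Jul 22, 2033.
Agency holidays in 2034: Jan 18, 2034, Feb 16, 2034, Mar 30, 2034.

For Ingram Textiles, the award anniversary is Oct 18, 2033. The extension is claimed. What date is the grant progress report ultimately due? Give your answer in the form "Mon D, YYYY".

Mar 20, 2034

3 months after Oct 18, 2033, on the same day of the month, is Jan 18, 2034.
Jan 18, 2034 falls on a listed holiday. Rolling to the next business day gives Jan 19, 2034, a Thursday.
Applying the 2 months extension: 2 months after Jan 19, 2034 is Mar 19, 2034.
Mar 19, 2034 falls on a Sunday. Rolling to the next business day gives Mar 20, 2034, a Monday.
So the filing is due Mar 20, 2034.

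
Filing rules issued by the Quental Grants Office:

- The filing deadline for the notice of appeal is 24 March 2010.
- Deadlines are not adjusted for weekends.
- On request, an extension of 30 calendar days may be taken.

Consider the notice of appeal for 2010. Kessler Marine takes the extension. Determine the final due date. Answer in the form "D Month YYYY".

23 April 2010

The stated deadline is 24 March 2010.
24 March 2010 falls on a Wednesday. The rules make no weekend/holiday allowance, so it remains 24 March 2010.
Applying the 30-calendar-day extension: 24 March 2010 + 30 days = 23 April 2010.
No adjustment is made for weekends or holidays, so 23 April 2010 stands.
Deadline: 23 April 2010.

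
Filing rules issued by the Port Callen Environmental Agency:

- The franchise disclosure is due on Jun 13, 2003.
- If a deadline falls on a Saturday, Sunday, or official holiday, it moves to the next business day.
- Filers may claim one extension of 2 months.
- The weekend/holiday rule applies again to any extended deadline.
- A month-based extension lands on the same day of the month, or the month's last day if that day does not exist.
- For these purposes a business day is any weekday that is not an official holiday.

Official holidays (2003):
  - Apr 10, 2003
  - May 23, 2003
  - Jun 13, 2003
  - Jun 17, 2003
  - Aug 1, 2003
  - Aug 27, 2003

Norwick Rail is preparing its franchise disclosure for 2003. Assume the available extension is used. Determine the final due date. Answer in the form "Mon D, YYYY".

The stated deadline is Jun 13, 2003.
Because Jun 13, 2003 is a listed holiday, the deadline becomes Jun 16, 2003 (Monday).
Add 2 months to Jun 16, 2003: Aug 16, 2003.
Aug 16, 2003 is a Saturday; the next business day is Aug 18, 2003 (Monday).
Deadline: Aug 18, 2003.

Aug 18, 2003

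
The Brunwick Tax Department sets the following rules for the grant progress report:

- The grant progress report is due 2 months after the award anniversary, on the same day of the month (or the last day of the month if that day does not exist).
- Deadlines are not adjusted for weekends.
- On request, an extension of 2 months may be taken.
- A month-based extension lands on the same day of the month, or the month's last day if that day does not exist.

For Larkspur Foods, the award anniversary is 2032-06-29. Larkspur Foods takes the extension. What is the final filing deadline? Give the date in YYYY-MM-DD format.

2032-10-29

2 months after 2032-06-29, on the same day of the month, is 2032-08-29.
2032-08-29 is a Sunday; no weekend or holiday adjustment applies.
Applying the 2 months extension: 2 months after 2032-08-29 is 2032-10-29.
No adjustment is made for weekends or holidays, so 2032-10-29 stands.
So the filing is due 2032-10-29.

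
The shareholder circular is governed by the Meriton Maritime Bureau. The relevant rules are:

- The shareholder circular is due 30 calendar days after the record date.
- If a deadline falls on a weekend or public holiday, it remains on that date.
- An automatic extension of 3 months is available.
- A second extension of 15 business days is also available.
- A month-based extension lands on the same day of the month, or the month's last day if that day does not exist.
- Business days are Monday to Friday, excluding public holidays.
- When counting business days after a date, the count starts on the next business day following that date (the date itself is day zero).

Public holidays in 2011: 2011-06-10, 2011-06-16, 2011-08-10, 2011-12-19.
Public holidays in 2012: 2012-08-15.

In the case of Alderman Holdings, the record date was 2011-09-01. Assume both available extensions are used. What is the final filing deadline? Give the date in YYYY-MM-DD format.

2012-01-20

From 2011-09-01, 30 calendar days later is 2011-10-01.
2011-10-01 falls on a Saturday. The rules make no weekend/holiday allowance, so it remains 2011-10-01.
Add 3 months to 2011-10-01: 2012-01-01.
2012-01-01 is a Sunday; no weekend or holiday adjustment applies.
Applying the 15-business-day extension: 15 business days after 2012-01-01 is 2012-01-20.
2012-01-20 is a Friday; no weekend or holiday adjustment applies.
Final deadline: 2012-01-20.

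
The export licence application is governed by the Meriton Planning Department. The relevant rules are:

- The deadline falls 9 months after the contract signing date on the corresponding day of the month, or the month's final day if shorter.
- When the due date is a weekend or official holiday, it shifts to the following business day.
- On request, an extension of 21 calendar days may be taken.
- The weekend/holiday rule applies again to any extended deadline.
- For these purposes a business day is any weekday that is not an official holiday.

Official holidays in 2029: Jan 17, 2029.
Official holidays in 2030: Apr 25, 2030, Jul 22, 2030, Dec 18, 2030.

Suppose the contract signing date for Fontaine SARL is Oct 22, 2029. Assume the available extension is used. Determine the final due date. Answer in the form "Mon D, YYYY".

Moving 9 months forward from Oct 22, 2029 on the corresponding day gives Jul 22, 2030.
Jul 22, 2030 is a listed holiday; the next business day is Jul 23, 2030 (Tuesday).
Add the 21 calendar-day extension to Jul 23, 2030: Aug 13, 2030.
Aug 13, 2030 is a Tuesday and not a listed holiday, so it stands.
So the filing is due Aug 13, 2030.

Aug 13, 2030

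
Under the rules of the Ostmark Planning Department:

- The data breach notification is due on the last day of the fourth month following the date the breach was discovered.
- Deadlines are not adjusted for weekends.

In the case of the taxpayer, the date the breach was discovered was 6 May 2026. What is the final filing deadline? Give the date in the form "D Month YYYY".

4 months after 6 May 2026 is September 2026; that month ends on 30 September 2026.
30 September 2026 falls on a Wednesday. The rules make no weekend/holiday allowance, so it remains 30 September 2026.
So the filing is due 30 September 2026.

30 September 2026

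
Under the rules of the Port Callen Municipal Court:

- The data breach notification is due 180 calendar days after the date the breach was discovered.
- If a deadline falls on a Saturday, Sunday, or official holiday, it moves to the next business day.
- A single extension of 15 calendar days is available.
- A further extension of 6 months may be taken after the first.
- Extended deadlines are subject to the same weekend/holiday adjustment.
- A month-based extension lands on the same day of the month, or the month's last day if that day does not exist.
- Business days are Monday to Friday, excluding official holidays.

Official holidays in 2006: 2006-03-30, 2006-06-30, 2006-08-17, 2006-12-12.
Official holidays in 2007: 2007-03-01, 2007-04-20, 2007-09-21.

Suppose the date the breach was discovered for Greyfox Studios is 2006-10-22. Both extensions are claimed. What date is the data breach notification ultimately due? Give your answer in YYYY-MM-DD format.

2007-11-08

Trigger date 2006-10-22 + 180 calendar days = 2007-04-20.
2007-04-20 falls on a listed holiday. Rolling to the next business day gives 2007-04-23, a Monday.
With the 15-day extension, 2007-04-23 becomes 2007-05-08.
2007-05-08 is a Tuesday and not a listed holiday, so it stands.
The 6 months extension carries 2007-05-08 to 2007-11-08.
2007-11-08 is a Thursday and not a listed holiday, so it stands.
So the filing is due 2007-11-08.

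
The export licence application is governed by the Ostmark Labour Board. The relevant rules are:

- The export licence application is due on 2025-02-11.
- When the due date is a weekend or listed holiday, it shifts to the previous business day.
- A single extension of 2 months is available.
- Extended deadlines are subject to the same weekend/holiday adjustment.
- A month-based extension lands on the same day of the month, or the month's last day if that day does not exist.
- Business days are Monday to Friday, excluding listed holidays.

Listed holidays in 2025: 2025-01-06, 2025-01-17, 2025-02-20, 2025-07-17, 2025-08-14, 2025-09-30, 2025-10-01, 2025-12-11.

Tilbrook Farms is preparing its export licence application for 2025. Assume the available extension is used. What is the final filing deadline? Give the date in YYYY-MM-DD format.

The statutory due date is 2025-02-11.
2025-02-11 is a Tuesday and not a listed holiday, so it stands.
Add 2 months to 2025-02-11: 2025-04-11.
2025-04-11 falls on a Friday, which is a business day, so no adjustment is needed.
So the filing is due 2025-04-11.

2025-04-11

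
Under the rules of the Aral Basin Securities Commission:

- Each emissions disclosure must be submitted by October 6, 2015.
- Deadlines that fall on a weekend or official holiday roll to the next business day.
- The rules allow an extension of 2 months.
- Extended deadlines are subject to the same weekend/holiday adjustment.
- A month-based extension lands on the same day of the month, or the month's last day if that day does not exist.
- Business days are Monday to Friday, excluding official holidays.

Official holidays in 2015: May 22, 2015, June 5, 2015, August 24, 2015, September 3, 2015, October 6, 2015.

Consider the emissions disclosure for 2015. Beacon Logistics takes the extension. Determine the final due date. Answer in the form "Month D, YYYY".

December 7, 2015

Start from the fixed due date, October 6, 2015.
October 6, 2015 is a listed holiday; the next business day is October 7, 2015 (Wednesday).
Applying the 2 months extension: 2 months after October 7, 2015 is December 7, 2015.
Since December 7, 2015 is a Monday and not a holiday, the date is unchanged.
So the filing is due December 7, 2015.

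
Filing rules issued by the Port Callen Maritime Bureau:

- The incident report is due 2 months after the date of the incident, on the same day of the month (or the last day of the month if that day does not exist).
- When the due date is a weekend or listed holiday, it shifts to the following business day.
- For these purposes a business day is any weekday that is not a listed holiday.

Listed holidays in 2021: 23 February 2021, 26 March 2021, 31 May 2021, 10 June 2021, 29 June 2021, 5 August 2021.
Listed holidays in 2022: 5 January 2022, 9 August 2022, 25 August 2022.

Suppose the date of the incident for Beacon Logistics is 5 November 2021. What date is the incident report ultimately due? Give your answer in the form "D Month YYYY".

6 January 2022

Moving 2 months forward from 5 November 2021 on the corresponding day gives 5 January 2022.
5 January 2022 is a listed holiday; the next business day is 6 January 2022 (Thursday).
So the filing is due 6 January 2022.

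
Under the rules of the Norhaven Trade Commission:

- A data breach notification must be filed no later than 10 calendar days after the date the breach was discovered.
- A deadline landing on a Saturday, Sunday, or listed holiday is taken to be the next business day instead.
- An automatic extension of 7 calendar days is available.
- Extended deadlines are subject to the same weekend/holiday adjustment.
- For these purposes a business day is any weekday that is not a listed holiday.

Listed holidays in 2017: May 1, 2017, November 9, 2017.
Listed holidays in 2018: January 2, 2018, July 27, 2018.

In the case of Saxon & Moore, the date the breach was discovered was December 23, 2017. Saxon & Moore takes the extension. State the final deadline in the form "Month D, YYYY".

Adding 10 calendar days to December 23, 2017 gives January 2, 2018.
Because January 2, 2018 is a listed holiday, the deadline becomes January 3, 2018 (Wednesday).
The 7-calendar-day extension moves the deadline from January 3, 2018 to January 10, 2018.
January 10, 2018 falls on a Wednesday, which is a business day, so no adjustment is needed.
The final due date is January 10, 2018.

January 10, 2018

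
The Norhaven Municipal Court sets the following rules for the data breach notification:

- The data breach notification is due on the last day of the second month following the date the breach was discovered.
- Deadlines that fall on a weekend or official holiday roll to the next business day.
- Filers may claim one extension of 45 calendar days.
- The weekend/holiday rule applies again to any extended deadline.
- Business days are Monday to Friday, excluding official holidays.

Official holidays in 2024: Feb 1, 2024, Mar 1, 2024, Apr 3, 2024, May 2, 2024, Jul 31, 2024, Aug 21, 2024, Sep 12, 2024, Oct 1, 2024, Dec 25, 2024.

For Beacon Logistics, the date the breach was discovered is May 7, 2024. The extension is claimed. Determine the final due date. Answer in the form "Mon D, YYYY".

The second month after May 7, 2024 is July 2024, whose last day is Jul 31, 2024.
Jul 31, 2024 falls on a listed holiday. Rolling to the next business day gives Aug 1, 2024, a Thursday.
The 45-calendar-day extension moves the deadline from Aug 1, 2024 to Sep 15, 2024.
Sep 15, 2024 falls on a Sunday. Rolling to the next business day gives Sep 16, 2024, a Monday.
So the filing is due Sep 16, 2024.

Sep 16, 2024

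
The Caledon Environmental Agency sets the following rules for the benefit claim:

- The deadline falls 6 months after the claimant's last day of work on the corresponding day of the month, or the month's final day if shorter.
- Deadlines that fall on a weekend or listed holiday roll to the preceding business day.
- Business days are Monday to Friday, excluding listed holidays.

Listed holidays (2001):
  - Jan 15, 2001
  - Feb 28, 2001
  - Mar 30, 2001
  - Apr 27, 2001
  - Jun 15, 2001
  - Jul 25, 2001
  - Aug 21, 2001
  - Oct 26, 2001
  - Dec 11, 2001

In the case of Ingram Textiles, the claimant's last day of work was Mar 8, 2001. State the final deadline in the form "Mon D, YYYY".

Moving 6 months forward from Mar 8, 2001 on the corresponding day gives Sep 8, 2001.
Sep 8, 2001 is a Saturday; the preceding business day is Sep 7, 2001 (Friday).
So the filing is due Sep 7, 2001.

Sep 7, 2001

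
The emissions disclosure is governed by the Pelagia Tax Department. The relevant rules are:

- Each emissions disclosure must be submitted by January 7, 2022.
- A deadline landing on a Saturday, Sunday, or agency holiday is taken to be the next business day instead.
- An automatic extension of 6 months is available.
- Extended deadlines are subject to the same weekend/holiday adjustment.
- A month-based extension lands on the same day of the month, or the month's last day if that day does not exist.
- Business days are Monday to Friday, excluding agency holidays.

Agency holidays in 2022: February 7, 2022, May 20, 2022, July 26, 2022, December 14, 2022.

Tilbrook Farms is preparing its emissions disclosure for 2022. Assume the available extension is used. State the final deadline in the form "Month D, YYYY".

The statutory due date is January 7, 2022.
January 7, 2022 is a Friday and not a listed holiday, so it stands.
Add 6 months to January 7, 2022: July 7, 2022.
Since July 7, 2022 is a Thursday and not a holiday, the date is unchanged.
Final deadline: July 7, 2022.

July 7, 2022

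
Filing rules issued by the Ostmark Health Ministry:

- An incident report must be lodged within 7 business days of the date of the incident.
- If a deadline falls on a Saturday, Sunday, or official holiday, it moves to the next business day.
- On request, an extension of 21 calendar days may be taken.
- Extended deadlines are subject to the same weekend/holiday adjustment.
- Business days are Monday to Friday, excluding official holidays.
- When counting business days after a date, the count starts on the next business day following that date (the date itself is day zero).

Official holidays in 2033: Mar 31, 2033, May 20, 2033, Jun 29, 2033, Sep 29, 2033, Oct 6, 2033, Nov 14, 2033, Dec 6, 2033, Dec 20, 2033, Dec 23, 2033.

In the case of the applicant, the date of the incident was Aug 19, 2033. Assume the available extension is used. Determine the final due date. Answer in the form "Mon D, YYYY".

Sep 20, 2033

Counting 7 business days after Aug 19, 2033 (skipping weekends and listed holidays) reaches Aug 30, 2033.
Aug 30, 2033 is a Tuesday and not a listed holiday, so it stands.
The 21-calendar-day extension moves the deadline from Aug 30, 2033 to Sep 20, 2033.
Sep 20, 2033 (Tuesday) is already a business day.
The final due date is Sep 20, 2033.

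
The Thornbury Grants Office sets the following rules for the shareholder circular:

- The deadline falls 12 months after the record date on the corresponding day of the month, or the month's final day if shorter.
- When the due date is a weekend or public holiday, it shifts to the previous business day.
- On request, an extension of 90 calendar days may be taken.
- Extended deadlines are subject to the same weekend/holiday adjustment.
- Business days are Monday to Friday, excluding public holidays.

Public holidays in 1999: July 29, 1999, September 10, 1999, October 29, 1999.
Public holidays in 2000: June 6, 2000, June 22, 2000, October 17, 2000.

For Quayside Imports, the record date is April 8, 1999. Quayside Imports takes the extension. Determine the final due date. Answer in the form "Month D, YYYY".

Moving 12 months forward from April 8, 1999 on the corresponding day gives April 8, 2000.
April 8, 2000 is a Saturday; the preceding business day is April 7, 2000 (Friday).
The 90-calendar-day extension moves the deadline from April 7, 2000 to July 6, 2000.
July 6, 2000 is a Thursday and not a listed holiday, so it stands.
The final due date is July 6, 2000.

July 6, 2000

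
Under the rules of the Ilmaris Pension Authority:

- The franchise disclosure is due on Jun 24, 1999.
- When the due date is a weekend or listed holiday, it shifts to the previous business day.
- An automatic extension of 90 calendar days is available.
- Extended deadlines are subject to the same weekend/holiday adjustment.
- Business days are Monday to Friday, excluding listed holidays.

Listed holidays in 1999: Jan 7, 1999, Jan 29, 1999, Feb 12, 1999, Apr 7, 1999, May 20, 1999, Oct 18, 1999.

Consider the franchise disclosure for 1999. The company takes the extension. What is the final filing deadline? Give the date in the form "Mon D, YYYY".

Start from the fixed due date, Jun 24, 1999.
Jun 24, 1999 is a Thursday and not a listed holiday, so it stands.
With the 90-day extension, Jun 24, 1999 becomes Sep 22, 1999.
Since Sep 22, 1999 is a Wednesday and not a holiday, the date is unchanged.
So the filing is due Sep 22, 1999.

Sep 22, 1999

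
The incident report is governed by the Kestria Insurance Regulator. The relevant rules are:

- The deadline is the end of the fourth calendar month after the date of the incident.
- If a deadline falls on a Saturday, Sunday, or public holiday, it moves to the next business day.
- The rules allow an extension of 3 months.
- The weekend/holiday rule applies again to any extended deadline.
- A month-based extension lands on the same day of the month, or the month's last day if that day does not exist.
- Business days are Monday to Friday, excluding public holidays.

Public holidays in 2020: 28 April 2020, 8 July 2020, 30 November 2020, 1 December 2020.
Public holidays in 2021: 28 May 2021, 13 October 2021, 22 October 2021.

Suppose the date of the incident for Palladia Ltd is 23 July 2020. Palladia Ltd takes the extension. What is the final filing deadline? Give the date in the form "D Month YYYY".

4 months after 23 July 2020 falls in November 2020; the last day of that month is 30 November 2020.
30 November 2020 is a listed holiday, so it moves to the next business day, 2 December 2020 (Wednesday).
Applying the 3 months extension: 3 months after 2 December 2020 is 2 March 2021.
2 March 2021 is a Tuesday and not a listed holiday, so it stands.
The final due date is 2 March 2021.

2 March 2021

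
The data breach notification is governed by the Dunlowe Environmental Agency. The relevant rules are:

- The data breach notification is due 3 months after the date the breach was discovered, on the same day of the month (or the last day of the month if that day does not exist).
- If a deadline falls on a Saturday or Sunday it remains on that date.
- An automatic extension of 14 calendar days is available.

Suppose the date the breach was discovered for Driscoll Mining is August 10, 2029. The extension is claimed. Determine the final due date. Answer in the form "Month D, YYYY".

November 24, 2029

3 months from August 10, 2029 is November 10, 2029.
No adjustment is made for weekends or holidays, so November 10, 2029 stands.
Applying the 14-calendar-day extension: November 10, 2029 + 14 days = November 24, 2029.
November 24, 2029 is a Saturday; no weekend or holiday adjustment applies.
The final due date is November 24, 2029.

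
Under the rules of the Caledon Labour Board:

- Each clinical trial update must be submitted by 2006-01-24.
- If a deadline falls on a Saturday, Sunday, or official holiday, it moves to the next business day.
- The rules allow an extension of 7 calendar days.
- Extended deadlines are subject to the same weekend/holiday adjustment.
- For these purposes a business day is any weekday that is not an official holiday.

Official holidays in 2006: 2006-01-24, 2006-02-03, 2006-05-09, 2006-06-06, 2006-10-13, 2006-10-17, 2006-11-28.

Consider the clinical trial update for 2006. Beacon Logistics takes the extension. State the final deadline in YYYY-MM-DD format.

2006-02-01

Start from the fixed due date, 2006-01-24.
2006-01-24 falls on a listed holiday. Rolling to the next business day gives 2006-01-25, a Wednesday.
Add the 7 calendar-day extension to 2006-01-25: 2006-02-01.
2006-02-01 (Wednesday) is already a business day.
Deadline: 2006-02-01.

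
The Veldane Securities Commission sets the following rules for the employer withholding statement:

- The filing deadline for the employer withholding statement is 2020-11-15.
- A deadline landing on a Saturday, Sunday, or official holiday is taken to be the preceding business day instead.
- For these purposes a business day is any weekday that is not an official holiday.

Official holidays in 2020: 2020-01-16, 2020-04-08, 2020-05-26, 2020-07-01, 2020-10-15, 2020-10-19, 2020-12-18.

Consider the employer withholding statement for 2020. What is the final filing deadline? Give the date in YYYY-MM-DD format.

2020-11-13

Start from the fixed due date, 2020-11-15.
Because 2020-11-15 is a Sunday, the deadline becomes 2020-11-13 (Friday).
Final deadline: 2020-11-13.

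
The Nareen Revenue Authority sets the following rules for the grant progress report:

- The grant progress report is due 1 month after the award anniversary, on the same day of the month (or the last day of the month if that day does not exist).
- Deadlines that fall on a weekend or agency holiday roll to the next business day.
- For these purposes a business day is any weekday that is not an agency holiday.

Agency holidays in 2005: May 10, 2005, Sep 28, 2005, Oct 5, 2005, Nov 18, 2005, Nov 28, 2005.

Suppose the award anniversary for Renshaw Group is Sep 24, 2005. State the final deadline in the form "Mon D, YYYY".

Moving 1 month forward from Sep 24, 2005 on the corresponding day gives Oct 24, 2005.
Oct 24, 2005 falls on a Monday, which is a business day, so no adjustment is needed.
Deadline: Oct 24, 2005.

Oct 24, 2005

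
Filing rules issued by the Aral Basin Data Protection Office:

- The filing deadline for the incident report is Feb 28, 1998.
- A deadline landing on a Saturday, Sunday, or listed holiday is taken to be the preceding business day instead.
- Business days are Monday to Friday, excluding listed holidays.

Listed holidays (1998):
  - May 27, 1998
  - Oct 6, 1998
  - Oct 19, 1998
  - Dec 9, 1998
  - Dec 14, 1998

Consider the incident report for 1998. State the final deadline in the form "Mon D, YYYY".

Feb 27, 1998

The statutory due date is Feb 28, 1998.
Feb 28, 1998 is a Saturday; the preceding business day is Feb 27, 1998 (Friday).
Final deadline: Feb 27, 1998.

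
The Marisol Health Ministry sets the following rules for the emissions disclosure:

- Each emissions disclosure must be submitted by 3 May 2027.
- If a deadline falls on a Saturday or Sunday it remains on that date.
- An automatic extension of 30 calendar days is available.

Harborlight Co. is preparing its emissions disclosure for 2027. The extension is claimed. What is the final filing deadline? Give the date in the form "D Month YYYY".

2 June 2027

The statutory due date is 3 May 2027.
3 May 2027 falls on a Monday. The rules make no weekend/holiday allowance, so it remains 3 May 2027.
With the 30-day extension, 3 May 2027 becomes 2 June 2027.
No adjustment is made for weekends or holidays, so 2 June 2027 stands.
The final due date is 2 June 2027.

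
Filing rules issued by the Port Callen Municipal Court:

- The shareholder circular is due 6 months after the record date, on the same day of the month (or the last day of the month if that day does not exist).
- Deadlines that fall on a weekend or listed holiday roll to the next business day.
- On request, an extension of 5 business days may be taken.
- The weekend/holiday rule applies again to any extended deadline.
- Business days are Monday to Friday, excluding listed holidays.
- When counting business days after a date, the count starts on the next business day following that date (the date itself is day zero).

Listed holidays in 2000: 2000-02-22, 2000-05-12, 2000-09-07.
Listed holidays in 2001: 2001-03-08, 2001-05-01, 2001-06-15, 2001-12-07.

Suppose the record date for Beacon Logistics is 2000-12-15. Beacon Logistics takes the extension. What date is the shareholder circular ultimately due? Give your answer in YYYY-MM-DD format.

2001-06-25

6 months after 2000-12-15, on the same day of the month, is 2001-06-15.
2001-06-15 is a listed holiday; the next business day is 2001-06-18 (Monday).
The 5-business-day extension runs from 2001-06-18 to 2001-06-25.
2001-06-25 (Monday) is already a business day.
The final due date is 2001-06-25.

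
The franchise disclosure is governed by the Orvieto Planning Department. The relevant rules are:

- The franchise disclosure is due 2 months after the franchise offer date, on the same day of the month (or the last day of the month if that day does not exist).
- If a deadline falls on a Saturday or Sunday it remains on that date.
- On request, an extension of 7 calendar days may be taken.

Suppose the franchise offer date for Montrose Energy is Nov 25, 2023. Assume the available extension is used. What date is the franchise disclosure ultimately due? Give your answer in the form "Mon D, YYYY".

2 months after Nov 25, 2023, on the same day of the month, is Jan 25, 2024.
Jan 25, 2024 falls on a Thursday. The rules make no weekend/holiday allowance, so it remains Jan 25, 2024.
Add the 7 calendar-day extension to Jan 25, 2024: Feb 1, 2024.
Feb 1, 2024 falls on a Thursday. The rules make no weekend/holiday allowance, so it remains Feb 1, 2024.
Deadline: Feb 1, 2024.

Feb 1, 2024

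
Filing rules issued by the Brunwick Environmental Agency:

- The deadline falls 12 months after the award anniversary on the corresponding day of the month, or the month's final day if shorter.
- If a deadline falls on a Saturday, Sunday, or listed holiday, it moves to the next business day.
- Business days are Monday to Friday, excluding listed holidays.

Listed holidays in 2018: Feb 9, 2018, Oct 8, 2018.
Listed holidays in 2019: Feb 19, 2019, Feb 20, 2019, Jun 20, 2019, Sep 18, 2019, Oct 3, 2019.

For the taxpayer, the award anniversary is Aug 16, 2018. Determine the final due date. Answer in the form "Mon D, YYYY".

12 months after Aug 16, 2018, on the same day of the month, is Aug 16, 2019.
Aug 16, 2019 falls on a Friday, which is a business day, so no adjustment is needed.
Final deadline: Aug 16, 2019.

Aug 16, 2019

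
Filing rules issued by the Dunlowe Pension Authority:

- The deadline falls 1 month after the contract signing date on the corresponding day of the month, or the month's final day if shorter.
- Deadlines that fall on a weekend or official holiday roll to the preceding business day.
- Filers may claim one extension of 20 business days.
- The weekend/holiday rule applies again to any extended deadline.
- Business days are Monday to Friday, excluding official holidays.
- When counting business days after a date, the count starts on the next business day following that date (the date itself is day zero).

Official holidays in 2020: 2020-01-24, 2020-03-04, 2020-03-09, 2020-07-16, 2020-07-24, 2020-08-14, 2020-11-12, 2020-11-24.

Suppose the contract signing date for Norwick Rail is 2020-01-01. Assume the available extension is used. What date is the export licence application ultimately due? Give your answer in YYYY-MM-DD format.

1 month from 2020-01-01 is 2020-02-01.
Because 2020-02-01 is a Saturday, the deadline becomes 2020-01-31 (Friday).
Applying the 20-business-day extension: 20 business days after 2020-01-31 is 2020-02-28.
Since 2020-02-28 is a Friday and not a holiday, the date is unchanged.
Deadline: 2020-02-28.

2020-02-28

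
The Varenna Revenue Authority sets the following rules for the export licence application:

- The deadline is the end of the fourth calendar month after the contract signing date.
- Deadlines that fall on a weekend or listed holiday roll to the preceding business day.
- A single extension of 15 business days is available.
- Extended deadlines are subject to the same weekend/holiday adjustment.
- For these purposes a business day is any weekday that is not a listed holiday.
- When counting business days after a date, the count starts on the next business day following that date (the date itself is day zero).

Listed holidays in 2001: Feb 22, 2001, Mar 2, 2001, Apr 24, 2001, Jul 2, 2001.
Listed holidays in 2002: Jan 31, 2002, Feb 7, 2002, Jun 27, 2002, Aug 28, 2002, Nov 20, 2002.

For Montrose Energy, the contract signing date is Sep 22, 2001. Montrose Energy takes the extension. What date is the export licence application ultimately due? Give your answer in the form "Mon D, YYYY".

Feb 22, 2002

4 months after Sep 22, 2001 falls in January 2002; the last day of that month is Jan 31, 2002.
Jan 31, 2002 is a listed holiday, so it moves to the preceding business day, Jan 30, 2002 (Wednesday).
Counting 15 further business days from Jan 30, 2002 reaches Feb 22, 2002.
Feb 22, 2002 is a Friday and not a listed holiday, so it stands.
So the filing is due Feb 22, 2002.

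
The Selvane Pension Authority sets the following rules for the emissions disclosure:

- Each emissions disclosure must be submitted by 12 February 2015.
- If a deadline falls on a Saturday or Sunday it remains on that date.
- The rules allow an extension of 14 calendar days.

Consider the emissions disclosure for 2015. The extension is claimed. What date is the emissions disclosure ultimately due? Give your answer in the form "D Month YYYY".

26 February 2015

The stated deadline is 12 February 2015.
12 February 2015 falls on a Thursday. The rules make no weekend/holiday allowance, so it remains 12 February 2015.
The 14-calendar-day extension moves the deadline from 12 February 2015 to 26 February 2015.
26 February 2015 is a Thursday; no weekend or holiday adjustment applies.
So the filing is due 26 February 2015.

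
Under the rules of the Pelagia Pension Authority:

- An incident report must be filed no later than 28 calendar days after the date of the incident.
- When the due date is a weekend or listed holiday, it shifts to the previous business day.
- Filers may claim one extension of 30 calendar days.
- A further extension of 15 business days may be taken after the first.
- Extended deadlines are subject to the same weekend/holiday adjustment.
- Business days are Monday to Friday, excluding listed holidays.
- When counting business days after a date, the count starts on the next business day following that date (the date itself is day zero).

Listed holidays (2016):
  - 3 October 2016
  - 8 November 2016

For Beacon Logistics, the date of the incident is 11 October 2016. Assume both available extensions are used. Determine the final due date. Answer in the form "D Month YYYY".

From 11 October 2016, 28 calendar days later is 8 November 2016.
8 November 2016 is a listed holiday, so it moves to the preceding business day, 7 November 2016 (Monday).
Add the 30 calendar-day extension to 7 November 2016: 7 December 2016.
7 December 2016 is a Wednesday and not a listed holiday, so it stands.
The 15-business-day extension runs from 7 December 2016 to 28 December 2016.
28 December 2016 (Wednesday) is already a business day.
Deadline: 28 December 2016.

28 December 2016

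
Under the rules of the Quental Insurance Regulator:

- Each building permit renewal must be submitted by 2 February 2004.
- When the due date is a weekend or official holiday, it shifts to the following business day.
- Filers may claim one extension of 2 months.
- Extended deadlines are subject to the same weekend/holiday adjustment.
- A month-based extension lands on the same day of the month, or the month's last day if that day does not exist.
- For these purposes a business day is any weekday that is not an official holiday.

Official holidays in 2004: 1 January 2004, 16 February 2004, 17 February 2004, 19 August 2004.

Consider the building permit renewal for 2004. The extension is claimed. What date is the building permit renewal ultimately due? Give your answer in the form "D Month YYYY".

2 April 2004

The statutory due date is 2 February 2004.
2 February 2004 falls on a Monday, which is a business day, so no adjustment is needed.
Add 2 months to 2 February 2004: 2 April 2004.
2 April 2004 (Friday) is already a business day.
So the filing is due 2 April 2004.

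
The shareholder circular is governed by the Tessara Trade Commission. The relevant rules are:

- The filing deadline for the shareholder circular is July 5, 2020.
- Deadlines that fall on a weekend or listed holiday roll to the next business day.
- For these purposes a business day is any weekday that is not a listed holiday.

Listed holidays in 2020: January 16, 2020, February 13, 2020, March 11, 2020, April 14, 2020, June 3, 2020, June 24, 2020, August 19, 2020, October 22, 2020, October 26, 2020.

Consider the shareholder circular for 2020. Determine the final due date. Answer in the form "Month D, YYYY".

The stated deadline is July 5, 2020.
Because July 5, 2020 is a Sunday, the deadline becomes July 6, 2020 (Monday).
So the filing is due July 6, 2020.

July 6, 2020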